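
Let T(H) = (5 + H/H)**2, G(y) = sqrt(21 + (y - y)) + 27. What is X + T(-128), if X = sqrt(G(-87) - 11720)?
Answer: 36 + sqrt(-11693 + sqrt(21)) ≈ 36.0 + 108.11*I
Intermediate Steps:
G(y) = 27 + sqrt(21) (G(y) = sqrt(21 + 0) + 27 = sqrt(21) + 27 = 27 + sqrt(21))
X = sqrt(-11693 + sqrt(21)) (X = sqrt((27 + sqrt(21)) - 11720) = sqrt(-11693 + sqrt(21)) ≈ 108.11*I)
T(H) = 36 (T(H) = (5 + 1)**2 = 6**2 = 36)
X + T(-128) = sqrt(-11693 + sqrt(21)) + 36 = 36 + sqrt(-11693 + sqrt(21))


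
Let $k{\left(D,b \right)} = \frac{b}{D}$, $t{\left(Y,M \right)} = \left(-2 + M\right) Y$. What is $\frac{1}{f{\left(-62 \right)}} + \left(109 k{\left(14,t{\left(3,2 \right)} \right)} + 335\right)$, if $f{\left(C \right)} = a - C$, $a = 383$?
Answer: $\frac{149076}{445} \approx 335.0$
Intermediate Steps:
$t{\left(Y,M \right)} = Y \left(-2 + M\right)$
$f{\left(C \right)} = 383 - C$
$\frac{1}{f{\left(-62 \right)}} + \left(109 k{\left(14,t{\left(3,2 \right)} \right)} + 335\right) = \frac{1}{383 - -62} + \left(109 \frac{3 \left(-2 + 2\right)}{14} + 335\right) = \frac{1}{383 + 62} + \left(109 \cdot 3 \cdot 0 \cdot \frac{1}{14} + 335\right) = \frac{1}{445} + \left(109 \cdot 0 \cdot \frac{1}{14} + 335\right) = \frac{1}{445} + \left(109 \cdot 0 + 335\right) = \frac{1}{445} + \left(0 + 335\right) = \frac{1}{445} + 335 = \frac{149076}{445}$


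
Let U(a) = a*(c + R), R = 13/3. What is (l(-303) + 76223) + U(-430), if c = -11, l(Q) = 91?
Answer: 237542/3 ≈ 79181.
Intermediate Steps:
R = 13/3 (R = 13*(1/3) = 13/3 ≈ 4.3333)
U(a) = -20*a/3 (U(a) = a*(-11 + 13/3) = a*(-20/3) = -20*a/3)
(l(-303) + 76223) + U(-430) = (91 + 76223) - 20/3*(-430) = 76314 + 8600/3 = 237542/3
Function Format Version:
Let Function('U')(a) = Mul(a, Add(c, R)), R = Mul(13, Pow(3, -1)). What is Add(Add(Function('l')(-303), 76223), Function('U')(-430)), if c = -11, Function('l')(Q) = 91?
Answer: Rational(237542, 3) ≈ 79181.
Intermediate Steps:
R = Rational(13, 3) (R = Mul(13, Rational(1, 3)) = Rational(13, 3) ≈ 4.3333)
Function('U')(a) = Mul(Rational(-20, 3), a) (Function('U')(a) = Mul(a, Add(-11, Rational(13, 3))) = Mul(a, Rational(-20, 3)) = Mul(Rational(-20, 3), a))
Add(Add(Function('l')(-303), 76223), Function('U')(-430)) = Add(Add(91, 76223), Mul(Rational(-20, 3), -430)) = Add(76314, Rational(8600, 3)) = Rational(237542, 3)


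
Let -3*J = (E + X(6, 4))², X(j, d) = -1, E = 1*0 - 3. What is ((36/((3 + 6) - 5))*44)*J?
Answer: -2112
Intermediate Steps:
E = -3 (E = 0 - 3 = -3)
J = -16/3 (J = -(-3 - 1)²/3 = -⅓*(-4)² = -⅓*16 = -16/3 ≈ -5.3333)
((36/((3 + 6) - 5))*44)*J = ((36/((3 + 6) - 5))*44)*(-16/3) = ((36/(9 - 5))*44)*(-16/3) = ((36/4)*44)*(-16/3) = ((36*(¼))*44)*(-16/3) = (9*44)*(-16/3) = 396*(-16/3) = -2112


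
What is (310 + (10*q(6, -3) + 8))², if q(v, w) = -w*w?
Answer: 51984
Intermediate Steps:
q(v, w) = -w²
(310 + (10*q(6, -3) + 8))² = (310 + (10*(-1*(-3)²) + 8))² = (310 + (10*(-1*9) + 8))² = (310 + (10*(-9) + 8))² = (310 + (-90 + 8))² = (310 - 82)² = 228² = 51984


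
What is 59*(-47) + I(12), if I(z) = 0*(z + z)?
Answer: -2773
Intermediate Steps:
I(z) = 0 (I(z) = 0*(2*z) = 0)
59*(-47) + I(12) = 59*(-47) + 0 = -2773 + 0 = -2773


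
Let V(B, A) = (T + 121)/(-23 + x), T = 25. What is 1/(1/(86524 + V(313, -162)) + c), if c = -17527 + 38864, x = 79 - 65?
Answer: 778570/16612348099 ≈ 4.6867e-5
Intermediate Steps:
x = 14
V(B, A) = -146/9 (V(B, A) = (25 + 121)/(-23 + 14) = 146/(-9) = 146*(-1/9) = -146/9)
c = 21337
1/(1/(86524 + V(313, -162)) + c) = 1/(1/(86524 - 146/9) + 21337) = 1/(1/(778570/9) + 21337) = 1/(9/778570 + 21337) = 1/(16612348099/778570) = 778570/16612348099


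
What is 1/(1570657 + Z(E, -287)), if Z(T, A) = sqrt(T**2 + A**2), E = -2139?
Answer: 1570657/2466958753959 - sqrt(4657690)/2466958753959 ≈ 6.3580e-7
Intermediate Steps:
Z(T, A) = sqrt(A**2 + T**2)
1/(1570657 + Z(E, -287)) = 1/(1570657 + sqrt((-287)**2 + (-2139)**2)) = 1/(1570657 + sqrt(82369 + 4575321)) = 1/(1570657 + sqrt(4657690))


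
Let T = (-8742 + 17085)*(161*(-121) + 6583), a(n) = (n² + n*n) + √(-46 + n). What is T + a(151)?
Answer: -107562412 + √105 ≈ -1.0756e+8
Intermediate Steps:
a(n) = √(-46 + n) + 2*n² (a(n) = (n² + n²) + √(-46 + n) = 2*n² + √(-46 + n) = √(-46 + n) + 2*n²)
T = -107608014 (T = 8343*(-19481 + 6583) = 8343*(-12898) = -107608014)
T + a(151) = -107608014 + (√(-46 + 151) + 2*151²) = -107608014 + (√105 + 2*22801) = -107608014 + (√105 + 45602) = -107608014 + (45602 + √105) = -107562412 + √105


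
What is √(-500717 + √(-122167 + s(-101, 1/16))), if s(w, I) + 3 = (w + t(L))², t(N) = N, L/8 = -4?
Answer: √(-500717 + 3*I*√11609) ≈ 0.228 + 707.61*I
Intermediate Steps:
L = -32 (L = 8*(-4) = -32)
s(w, I) = -3 + (-32 + w)² (s(w, I) = -3 + (w - 32)² = -3 + (-32 + w)²)
√(-500717 + √(-122167 + s(-101, 1/16))) = √(-500717 + √(-122167 + (-3 + (-32 - 101)²))) = √(-500717 + √(-122167 + (-3 + (-133)²))) = √(-500717 + √(-122167 + (-3 + 17689))) = √(-500717 + √(-122167 + 17686)) = √(-500717 + √(-104481)) = √(-500717 + 3*I*√11609)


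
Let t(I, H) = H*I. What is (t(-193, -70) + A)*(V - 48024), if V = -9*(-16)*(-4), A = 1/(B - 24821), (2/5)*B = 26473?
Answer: -54314763775200/82723 ≈ -6.5659e+8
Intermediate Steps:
B = 132365/2 (B = (5/2)*26473 = 132365/2 ≈ 66183.)
A = 2/82723 (A = 1/(132365/2 - 24821) = 1/(82723/2) = 2/82723 ≈ 2.4177e-5)
V = -576 (V = 144*(-4) = -576)
(t(-193, -70) + A)*(V - 48024) = (-70*(-193) + 2/82723)*(-576 - 48024) = (13510 + 2/82723)*(-48600) = (1117587732/82723)*(-48600) = -54314763775200/82723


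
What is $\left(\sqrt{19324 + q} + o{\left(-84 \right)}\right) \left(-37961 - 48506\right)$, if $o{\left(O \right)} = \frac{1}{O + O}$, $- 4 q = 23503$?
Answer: $\frac{86467}{168} - \frac{259401 \sqrt{5977}}{2} \approx -1.0027 \cdot 10^{7}$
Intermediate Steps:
$q = - \frac{23503}{4}$ ($q = \left(- \frac{1}{4}\right) 23503 = - \frac{23503}{4} \approx -5875.8$)
$o{\left(O \right)} = \frac{1}{2 O}$
$\left(\sqrt{19324 + q} + o{\left(-84 \right)}\right) \left(-37961 - 48506\right) = \left(\sqrt{19324 - \frac{23503}{4}} + \frac{1}{2 \left(-84\right)}\right) \left(-37961 - 48506\right) = \left(\sqrt{\frac{53793}{4}} + \frac{1}{2} \left(- \frac{1}{84}\right)\right) \left(-86467\right) = \left(\frac{3 \sqrt{5977}}{2} - \frac{1}{168}\right) \left(-86467\right) = \left(- \frac{1}{168} + \frac{3 \sqrt{5977}}{2}\right) \left(-86467\right) = \frac{86467}{168} - \frac{259401 \sqrt{5977}}{2}$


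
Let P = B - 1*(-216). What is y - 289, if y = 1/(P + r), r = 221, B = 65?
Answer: -145077/502 ≈ -289.00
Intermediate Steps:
P = 281 (P = 65 - 1*(-216) = 65 + 216 = 281)
y = 1/502 (y = 1/(281 + 221) = 1/502 ≈ 0.0019920)
y - 289 = 1/502 - 289 = -145077/502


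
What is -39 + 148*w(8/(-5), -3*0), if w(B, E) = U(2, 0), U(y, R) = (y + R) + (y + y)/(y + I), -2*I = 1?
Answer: 1955/3 ≈ 651.67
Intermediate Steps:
I = -½ (I = -½*1 = -½ ≈ -0.50000)
U(y, R) = R + y + 2*y/(-½ + y) (U(y, R) = (y + R) + (y + y)/(y - ½) = (R + y) + (2*y)/(-½ + y) = (R + y) + 2*y/(-½ + y) = R + y + 2*y/(-½ + y))
w(B, E) = 14/3 (w(B, E) = (-1*0 + 2*2² + 3*2 + 2*0*2)/(-1 + 2*2) = (0 + 2*4 + 6 + 0)/(-1 + 4) = (0 + 8 + 6 + 0)/3 = (⅓)*14 = 14/3)
-39 + 148*w(8/(-5), -3*0) = -39 + 148*(14/3) = -39 + 2072/3 = 1955/3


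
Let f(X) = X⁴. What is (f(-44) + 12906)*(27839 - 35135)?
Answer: -27440270592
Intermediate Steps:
(f(-44) + 12906)*(27839 - 35135) = ((-44)⁴ + 12906)*(27839 - 35135) = (3748096 + 12906)*(-7296) = 3761002*(-7296) = -27440270592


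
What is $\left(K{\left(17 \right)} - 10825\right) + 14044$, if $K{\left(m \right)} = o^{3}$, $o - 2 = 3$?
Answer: $3344$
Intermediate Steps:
$o = 5$ ($o = 2 + 3 = 5$)
$K{\left(m \right)} = 125$ ($K{\left(m \right)} = 5^{3} = 125$)
$\left(K{\left(17 \right)} - 10825\right) + 14044 = \left(125 - 10825\right) + 14044 = -10700 + 14044 = 3344$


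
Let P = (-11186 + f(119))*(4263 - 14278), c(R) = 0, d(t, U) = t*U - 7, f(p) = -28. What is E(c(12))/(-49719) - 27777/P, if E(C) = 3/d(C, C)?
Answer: -148101397/620427988110 ≈ -0.00023871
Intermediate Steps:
d(t, U) = -7 + U*t (d(t, U) = U*t - 7 = -7 + U*t)
P = 112308210 (P = (-11186 - 28)*(4263 - 14278) = -11214*(-10015) = 112308210)
E(C) = 3/(-7 + C**2) (E(C) = 3/(-7 + C*C) = 3/(-7 + C**2))
E(c(12))/(-49719) - 27777/P = (3/(-7 + 0**2))/(-49719) - 27777/112308210 = (3/(-7 + 0))*(-1/49719) - 27777*1/112308210 = (3/(-7))*(-1/49719) - 9259/37436070 = (3*(-1/7))*(-1/49719) - 9259/37436070 = -3/7*(-1/49719) - 9259/37436070 = 1/116011 - 9259/37436070 = -148101397/620427988110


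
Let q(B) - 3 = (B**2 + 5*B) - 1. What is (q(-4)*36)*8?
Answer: -576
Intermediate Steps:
q(B) = 2 + B**2 + 5*B (q(B) = 3 + ((B**2 + 5*B) - 1) = 3 + (-1 + B**2 + 5*B) = 2 + B**2 + 5*B)
(q(-4)*36)*8 = ((2 + (-4)**2 + 5*(-4))*36)*8 = ((2 + 16 - 20)*36)*8 = -2*36*8 = -72*8 = -576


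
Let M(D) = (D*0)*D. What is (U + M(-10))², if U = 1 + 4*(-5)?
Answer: 361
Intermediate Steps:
M(D) = 0 (M(D) = 0*D = 0)
U = -19 (U = 1 - 20 = -19)
(U + M(-10))² = (-19 + 0)² = (-19)² = 361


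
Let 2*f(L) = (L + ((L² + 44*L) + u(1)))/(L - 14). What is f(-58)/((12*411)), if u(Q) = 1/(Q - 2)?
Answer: -251/236736 ≈ -0.0010603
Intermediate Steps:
u(Q) = 1/(-2 + Q)
f(L) = (-1 + L² + 45*L)/(2*(-14 + L)) (f(L) = ((L + ((L² + 44*L) + 1/(-2 + 1)))/(L - 14))/2 = ((L + ((L² + 44*L) + 1/(-1)))/(-14 + L))/2 = ((L + ((L² + 44*L) - 1))/(-14 + L))/2 = ((L + (-1 + L² + 44*L))/(-14 + L))/2 = ((-1 + L² + 45*L)/(-14 + L))/2 = (-1 + L² + 45*L)/(2*(-14 + L)))
f(-58)/((12*411)) = ((-1 + (-58)² + 45*(-58))/(2*(-14 - 58)))/((12*411)) = ((½)*(-1 + 3364 - 2610)/(-72))/4932 = ((½)*(-1/72)*753)*(1/4932) = -251/48*1/4932 = -251/236736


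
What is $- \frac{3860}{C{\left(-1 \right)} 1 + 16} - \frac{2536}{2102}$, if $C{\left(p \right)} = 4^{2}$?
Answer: $- \frac{1024359}{8408} \approx -121.83$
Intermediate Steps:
$C{\left(p \right)} = 16$
$- \frac{3860}{C{\left(-1 \right)} 1 + 16} - \frac{2536}{2102} = - \frac{3860}{16 \cdot 1 + 16} - \frac{2536}{2102} = - \frac{3860}{16 + 16} - \frac{1268}{1051} = - \frac{3860}{32} - \frac{1268}{1051} = \left(-3860\right) \frac{1}{32} - \frac{1268}{1051} = - \frac{965}{8} - \frac{1268}{1051} = - \frac{1024359}{8408}$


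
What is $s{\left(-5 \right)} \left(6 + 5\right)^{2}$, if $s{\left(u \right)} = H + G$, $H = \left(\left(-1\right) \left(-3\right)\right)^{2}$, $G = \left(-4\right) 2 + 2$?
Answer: $363$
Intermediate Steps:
$G = -6$ ($G = -8 + 2 = -6$)
$H = 9$ ($H = 3^{2} = 9$)
$s{\left(u \right)} = 3$ ($s{\left(u \right)} = 9 - 6 = 3$)
$s{\left(-5 \right)} \left(6 + 5\right)^{2} = 3 \left(6 + 5\right)^{2} = 3 \cdot 11^{2} = 3 \cdot 121 = 363$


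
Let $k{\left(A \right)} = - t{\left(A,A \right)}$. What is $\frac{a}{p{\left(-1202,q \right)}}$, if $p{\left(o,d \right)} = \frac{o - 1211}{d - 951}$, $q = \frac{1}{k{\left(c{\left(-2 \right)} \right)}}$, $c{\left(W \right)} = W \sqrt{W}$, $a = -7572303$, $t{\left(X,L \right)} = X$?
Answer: $- \frac{7201260153}{2413} - \frac{7572303 i \sqrt{2}}{9652} \approx -2.9844 \cdot 10^{6} - 1109.5 i$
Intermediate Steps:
$c{\left(W \right)} = W^{\frac{3}{2}}$
$k{\left(A \right)} = - A$
$q = - \frac{i \sqrt{2}}{4}$ ($q = \frac{1}{\left(-1\right) \left(-2\right)^{\frac{3}{2}}} = \frac{1}{\left(-1\right) \left(- 2 i \sqrt{2}\right)} = \frac{1}{2 i \sqrt{2}} = - \frac{i \sqrt{2}}{4} \approx - 0.35355 i$)
$p{\left(o,d \right)} = \frac{-1211 + o}{-951 + d}$
$\frac{a}{p{\left(-1202,q \right)}} = - \frac{7572303}{\frac{1}{-951 - \frac{i \sqrt{2}}{4}} \left(-1211 - 1202\right)} = - \frac{7572303}{\frac{1}{-951 - \frac{i \sqrt{2}}{4}} \left(-2413\right)} = - \frac{7572303}{\left(-2413\right) \frac{1}{-951 - \frac{i \sqrt{2}}{4}}} = - 7572303 \left(\frac{951}{2413} + \frac{i \sqrt{2}}{9652}\right) = - \frac{7201260153}{2413} - \frac{7572303 i \sqrt{2}}{9652}$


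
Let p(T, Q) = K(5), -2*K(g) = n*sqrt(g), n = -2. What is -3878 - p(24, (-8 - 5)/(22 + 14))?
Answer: -3878 - sqrt(5) ≈ -3880.2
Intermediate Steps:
K(g) = sqrt(g) (K(g) = -(-1)*sqrt(g) = sqrt(g))
p(T, Q) = sqrt(5)
-3878 - p(24, (-8 - 5)/(22 + 14)) = -3878 - sqrt(5)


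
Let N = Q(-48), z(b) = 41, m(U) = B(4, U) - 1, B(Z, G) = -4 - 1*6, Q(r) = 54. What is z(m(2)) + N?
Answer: 95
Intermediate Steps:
B(Z, G) = -10 (B(Z, G) = -4 - 6 = -10)
m(U) = -11 (m(U) = -10 - 1 = -11)
N = 54
z(m(2)) + N = 41 + 54 = 95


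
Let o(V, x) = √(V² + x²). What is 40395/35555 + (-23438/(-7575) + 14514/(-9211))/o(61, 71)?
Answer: 8079/7111 + 52971934*√8762/305676936825 ≈ 1.1523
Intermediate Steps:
40395/35555 + (-23438/(-7575) + 14514/(-9211))/o(61, 71) = 40395/35555 + (-23438/(-7575) + 14514/(-9211))/(√(61² + 71²)) = 40395*(1/35555) + (-23438*(-1/7575) + 14514*(-1/9211))/(√(3721 + 5041)) = 8079/7111 + (23438/7575 - 14514/9211)/(√8762) = 8079/7111 + 105943868*(√8762/8762)/69773325 = 8079/7111 + 52971934*√8762/305676936825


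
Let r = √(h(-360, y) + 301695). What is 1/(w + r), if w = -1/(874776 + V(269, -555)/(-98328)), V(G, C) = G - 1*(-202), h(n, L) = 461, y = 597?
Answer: 234935565807686/62097890498634549553859035 + 822063973558487004361*√75539/124195780997269099107718070 ≈ 0.0018192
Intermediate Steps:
V(G, C) = 202 + G (V(G, C) = G + 202 = 202 + G)
w = -32776/28671658019 (w = -1/(874776 + (202 + 269)/(-98328)) = -1/(874776 + 471*(-1/98328)) = -1/(874776 - 157/32776) = -1/28671658019/32776 = -1*32776/28671658019 = -32776/28671658019 ≈ -1.1431e-6)
r = 2*√75539 (r = √(461 + 301695) = √302156 = 2*√75539 ≈ 549.69)
1/(w + r) = 1/(-32776/28671658019 + 2*√75539)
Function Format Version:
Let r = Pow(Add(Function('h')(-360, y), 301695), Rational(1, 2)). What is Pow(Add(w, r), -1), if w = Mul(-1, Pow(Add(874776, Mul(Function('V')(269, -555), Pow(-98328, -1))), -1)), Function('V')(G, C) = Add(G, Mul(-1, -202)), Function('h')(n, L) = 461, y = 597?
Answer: Add(Rational(234935565807686, 62097890498634549553859035), Mul(Rational(822063973558487004361, 124195780997269099107718070), Pow(75539, Rational(1, 2)))) ≈ 0.0018192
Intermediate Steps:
Function('V')(G, C) = Add(202, G) (Function('V')(G, C) = Add(G, 202) = Add(202, G))
w = Rational(-32776, 28671658019) (w = Mul(-1, Pow(Add(874776, Mul(Add(202, 269), Pow(-98328, -1))), -1)) = Mul(-1, Pow(Add(874776, Mul(471, Rational(-1, 98328))), -1)) = Mul(-1, Pow(Add(874776, Rational(-157, 32776)), -1)) = Mul(-1, Pow(Rational(28671658019, 32776), -1)) = Mul(-1, Rational(32776, 28671658019)) = Rational(-32776, 28671658019) ≈ -1.1431e-6)
r = Mul(2, Pow(75539, Rational(1, 2))) (r = Pow(Add(461, 301695), Rational(1, 2)) = Pow(302156, Rational(1, 2)) = Mul(2, Pow(75539, Rational(1, 2))) ≈ 549.69)
Pow(Add(w, r), -1) = Pow(Add(Rational(-32776, 28671658019), Mul(2, Pow(75539, Rational(1, 2)))), -1)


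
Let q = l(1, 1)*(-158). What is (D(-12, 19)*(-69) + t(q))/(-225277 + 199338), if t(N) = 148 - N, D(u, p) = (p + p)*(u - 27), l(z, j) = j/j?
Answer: -102564/25939 ≈ -3.9540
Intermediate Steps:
l(z, j) = 1
D(u, p) = 2*p*(-27 + u) (D(u, p) = (2*p)*(-27 + u) = 2*p*(-27 + u))
q = -158 (q = 1*(-158) = -158)
(D(-12, 19)*(-69) + t(q))/(-225277 + 199338) = ((2*19*(-27 - 12))*(-69) + (148 - 1*(-158)))/(-225277 + 199338) = ((2*19*(-39))*(-69) + (148 + 158))/(-25939) = (-1482*(-69) + 306)*(-1/25939) = (102258 + 306)*(-1/25939) = 102564*(-1/25939) = -102564/25939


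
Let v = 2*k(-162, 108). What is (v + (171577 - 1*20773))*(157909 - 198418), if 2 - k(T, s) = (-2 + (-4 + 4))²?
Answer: -6108757200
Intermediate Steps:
k(T, s) = -2 (k(T, s) = 2 - (-2 + (-4 + 4))² = 2 - (-2 + 0)² = 2 - 1*(-2)² = 2 - 1*4 = 2 - 4 = -2)
v = -4 (v = 2*(-2) = -4)
(v + (171577 - 1*20773))*(157909 - 198418) = (-4 + (171577 - 1*20773))*(157909 - 198418) = (-4 + (171577 - 20773))*(-40509) = (-4 + 150804)*(-40509) = 150800*(-40509) = -6108757200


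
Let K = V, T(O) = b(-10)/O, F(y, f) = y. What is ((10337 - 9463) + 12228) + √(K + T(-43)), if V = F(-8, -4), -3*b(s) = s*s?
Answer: 13102 + 2*I*√30057/129 ≈ 13102.0 + 2.6879*I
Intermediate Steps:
b(s) = -s²/3 (b(s) = -s*s/3 = -s²/3)
T(O) = -100/(3*O) (T(O) = (-⅓*(-10)²)/O = (-⅓*100)/O = -100/(3*O))
V = -8
K = -8
((10337 - 9463) + 12228) + √(K + T(-43)) = ((10337 - 9463) + 12228) + √(-8 - 100/3/(-43)) = (874 + 12228) + √(-8 - 100/3*(-1/43)) = 13102 + √(-8 + 100/129) = 13102 + √(-932/129) = 13102 + 2*I*√30057/129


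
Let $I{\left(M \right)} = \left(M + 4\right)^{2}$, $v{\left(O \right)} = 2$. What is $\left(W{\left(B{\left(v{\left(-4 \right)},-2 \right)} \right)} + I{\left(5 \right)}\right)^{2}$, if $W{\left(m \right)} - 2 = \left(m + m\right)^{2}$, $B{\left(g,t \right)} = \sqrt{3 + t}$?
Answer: $7569$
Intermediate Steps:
$W{\left(m \right)} = 2 + 4 m^{2}$ ($W{\left(m \right)} = 2 + \left(m + m\right)^{2} = 2 + \left(2 m\right)^{2} = 2 + 4 m^{2}$)
$I{\left(M \right)} = \left(4 + M\right)^{2}$
$\left(W{\left(B{\left(v{\left(-4 \right)},-2 \right)} \right)} + I{\left(5 \right)}\right)^{2} = \left(\left(2 + 4 \left(\sqrt{3 - 2}\right)^{2}\right) + \left(4 + 5\right)^{2}\right)^{2} = \left(\left(2 + 4 \left(\sqrt{1}\right)^{2}\right) + 9^{2}\right)^{2} = \left(\left(2 + 4 \cdot 1^{2}\right) + 81\right)^{2} = \left(\left(2 + 4 \cdot 1\right) + 81\right)^{2} = \left(\left(2 + 4\right) + 81\right)^{2} = \left(6 + 81\right)^{2} = 87^{2} = 7569$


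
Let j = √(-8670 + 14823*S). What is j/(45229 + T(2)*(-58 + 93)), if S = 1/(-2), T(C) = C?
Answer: I*√64326/90598 ≈ 0.0027995*I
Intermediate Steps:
S = -½ ≈ -0.50000
j = I*√64326/2 (j = √(-8670 + 14823*(-½)) = √(-8670 - 14823/2) = √(-32163/2) = I*√64326/2 ≈ 126.81*I)
j/(45229 + T(2)*(-58 + 93)) = (I*√64326/2)/(45229 + 2*(-58 + 93)) = (I*√64326/2)/(45229 + 2*35) = (I*√64326/2)/(45229 + 70) = (I*√64326/2)/45299 = (I*√64326/2)*(1/45299) = I*√64326/90598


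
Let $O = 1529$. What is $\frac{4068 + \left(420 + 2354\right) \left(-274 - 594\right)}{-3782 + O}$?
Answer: $\frac{2403764}{2253} \approx 1066.9$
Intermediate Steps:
$\frac{4068 + \left(420 + 2354\right) \left(-274 - 594\right)}{-3782 + O} = \frac{4068 + \left(420 + 2354\right) \left(-274 - 594\right)}{-3782 + 1529} = \frac{4068 + 2774 \left(-868\right)}{-2253} = \left(4068 - 2407832\right) \left(- \frac{1}{2253}\right) = \left(-2403764\right) \left(- \frac{1}{2253}\right) = \frac{2403764}{2253}$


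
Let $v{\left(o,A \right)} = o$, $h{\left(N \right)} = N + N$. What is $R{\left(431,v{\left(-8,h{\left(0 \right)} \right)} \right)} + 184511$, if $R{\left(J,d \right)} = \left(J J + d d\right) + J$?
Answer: $370767$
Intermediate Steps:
$h{\left(N \right)} = 2 N$
$R{\left(J,d \right)} = J + J^{2} + d^{2}$ ($R{\left(J,d \right)} = \left(J^{2} + d^{2}\right) + J = J + J^{2} + d^{2}$)
$R{\left(431,v{\left(-8,h{\left(0 \right)} \right)} \right)} + 184511 = \left(431 + 431^{2} + \left(-8\right)^{2}\right) + 184511 = \left(431 + 185761 + 64\right) + 184511 = 186256 + 184511 = 370767$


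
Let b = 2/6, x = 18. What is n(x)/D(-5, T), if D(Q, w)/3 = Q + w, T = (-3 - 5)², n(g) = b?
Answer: 1/531 ≈ 0.0018832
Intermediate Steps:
b = ⅓ (b = 2*(⅙) = ⅓ ≈ 0.33333)
n(g) = ⅓
T = 64 (T = (-8)² = 64)
D(Q, w) = 3*Q + 3*w (D(Q, w) = 3*(Q + w) = 3*Q + 3*w)
n(x)/D(-5, T) = 1/(3*(3*(-5) + 3*64)) = 1/(3*(-15 + 192)) = (⅓)/177 = (⅓)*(1/177) = 1/531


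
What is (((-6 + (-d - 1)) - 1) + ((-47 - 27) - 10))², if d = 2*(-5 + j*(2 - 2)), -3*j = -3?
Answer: 6724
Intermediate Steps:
j = 1 (j = -⅓*(-3) = 1)
d = -10 (d = 2*(-5 + 1*(2 - 2)) = 2*(-5 + 1*0) = 2*(-5 + 0) = 2*(-5) = -10)
(((-6 + (-d - 1)) - 1) + ((-47 - 27) - 10))² = (((-6 + (-1*(-10) - 1)) - 1) + ((-47 - 27) - 10))² = (((-6 + (10 - 1)) - 1) + (-74 - 10))² = (((-6 + 9) - 1) - 84)² = ((3 - 1) - 84)² = (2 - 84)² = (-82)² = 6724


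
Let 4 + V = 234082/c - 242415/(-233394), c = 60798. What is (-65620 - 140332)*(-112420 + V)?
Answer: 27378137182155508160/1182490701 ≈ 2.3153e+10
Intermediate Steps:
V = 2102021305/2364981402 (V = -4 + (234082/60798 - 242415/(-233394)) = -4 + (234082*(1/60798) - 242415*(-1/233394)) = -4 + (117041/30399 + 80805/77798) = -4 + 11561946913/2364981402 = 2102021305/2364981402 ≈ 0.88881)
(-65620 - 140332)*(-112420 + V) = (-65620 - 140332)*(-112420 + 2102021305/2364981402) = -205952*(-265869107191535/2364981402) = 27378137182155508160/1182490701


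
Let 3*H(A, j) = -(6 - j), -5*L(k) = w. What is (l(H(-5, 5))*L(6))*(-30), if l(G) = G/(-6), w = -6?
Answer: -2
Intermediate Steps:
L(k) = 6/5 (L(k) = -⅕*(-6) = 6/5)
H(A, j) = -2 + j/3 (H(A, j) = (-(6 - j))/3 = (-6 + j)/3 = -2 + j/3)
l(G) = -G/6 (l(G) = G*(-⅙) = -G/6)
(l(H(-5, 5))*L(6))*(-30) = (-(-2 + (⅓)*5)/6*(6/5))*(-30) = (-(-2 + 5/3)/6*(6/5))*(-30) = (-⅙*(-⅓)*(6/5))*(-30) = ((1/18)*(6/5))*(-30) = (1/15)*(-30) = -2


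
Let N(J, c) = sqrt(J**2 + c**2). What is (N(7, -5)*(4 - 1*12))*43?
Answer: -344*sqrt(74) ≈ -2959.2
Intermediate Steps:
(N(7, -5)*(4 - 1*12))*43 = (sqrt(7**2 + (-5)**2)*(4 - 1*12))*43 = (sqrt(49 + 25)*(4 - 12))*43 = (sqrt(74)*(-8))*43 = -8*sqrt(74)*43 = -344*sqrt(74)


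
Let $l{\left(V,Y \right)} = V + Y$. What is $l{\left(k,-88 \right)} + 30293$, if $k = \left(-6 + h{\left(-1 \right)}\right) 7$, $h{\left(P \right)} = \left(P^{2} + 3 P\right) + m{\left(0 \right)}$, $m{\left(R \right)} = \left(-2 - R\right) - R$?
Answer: $30135$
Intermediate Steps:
$m{\left(R \right)} = -2 - 2 R$
$h{\left(P \right)} = -2 + P^{2} + 3 P$ ($h{\left(P \right)} = \left(P^{2} + 3 P\right) - 2 = -2 + P^{2} + 3 P$)
$k = -70$ ($k = \left(-6 + \left(-2 + \left(-1\right)^{2} + 3 \left(-1\right)\right)\right) 7 = \left(-6 - 4\right) 7 = \left(-10\right) 7 = -70$)
$l{\left(k,-88 \right)} + 30293 = \left(-70 - 88\right) + 30293 = -158 + 30293 = 30135$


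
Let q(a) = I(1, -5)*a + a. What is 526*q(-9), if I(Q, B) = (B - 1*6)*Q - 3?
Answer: 61542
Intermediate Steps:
I(Q, B) = -3 + Q*(-6 + B) (I(Q, B) = (B - 6)*Q - 3 = (-6 + B)*Q - 3 = Q*(-6 + B) - 3 = -3 + Q*(-6 + B))
q(a) = -13*a (q(a) = (-3 - 6*1 - 5*1)*a + a = (-3 - 6 - 5)*a + a = -14*a + a = -13*a)
526*q(-9) = 526*(-13*(-9)) = 526*117 = 61542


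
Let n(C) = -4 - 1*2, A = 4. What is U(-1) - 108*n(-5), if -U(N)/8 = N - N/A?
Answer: 654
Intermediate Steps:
U(N) = -6*N (U(N) = -8*(N - N/4) = -6*N)
n(C) = -6 (n(C) = -4 - 2 = -6)
U(-1) - 108*n(-5) = -6*(-1) - 108*(-6) = 6 + 648 = 654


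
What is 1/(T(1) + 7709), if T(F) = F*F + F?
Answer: 1/7711 ≈ 0.00012968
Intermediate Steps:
T(F) = F + F² (T(F) = F² + F = F + F²)
1/(T(1) + 7709) = 1/(1*(1 + 1) + 7709) = 1/(1*2 + 7709) = 1/(2 + 7709) = 1/7711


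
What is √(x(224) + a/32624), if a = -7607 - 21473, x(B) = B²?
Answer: √834416271254/4078 ≈ 224.00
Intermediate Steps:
a = -29080
√(x(224) + a/32624) = √(224² - 29080/32624) = √(50176 - 29080*1/32624) = √(50176 - 3635/4078) = √(204614093/4078) = √834416271254/4078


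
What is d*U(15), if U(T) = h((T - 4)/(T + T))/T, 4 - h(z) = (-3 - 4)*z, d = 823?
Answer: 162131/450 ≈ 360.29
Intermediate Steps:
h(z) = 4 + 7*z (h(z) = 4 - (-3 - 4)*z = 4 - (-7)*z = 4 + 7*z)
U(T) = (4 + 7*(-4 + T)/(2*T))/T (U(T) = (4 + 7*((T - 4)/(T + T)))/T = (4 + 7*((-4 + T)/((2*T))))/T = (4 + 7*((-4 + T)*(1/(2*T))))/T = (4 + 7*((-4 + T)/(2*T)))/T = (4 + 7*(-4 + T)/(2*T))/T)
d*U(15) = 823*((½)*(-28 + 15*15)/15²) = 823*((½)*(1/225)*(-28 + 225)) = 823*((½)*(1/225)*197) = 823*(197/450) = 162131/450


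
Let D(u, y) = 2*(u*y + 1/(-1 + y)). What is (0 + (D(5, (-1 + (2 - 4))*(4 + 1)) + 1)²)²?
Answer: 2025637716001/4096 ≈ 4.9454e+8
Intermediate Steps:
D(u, y) = 2/(-1 + y) + 2*u*y (D(u, y) = 2*(1/(-1 + y) + u*y) = 2/(-1 + y) + 2*u*y)
(0 + (D(5, (-1 + (2 - 4))*(4 + 1)) + 1)²)² = (0 + (2*(1 + 5*((-1 + (2 - 4))*(4 + 1))² - 1*5*(-1 + (2 - 4))*(4 + 1))/(-1 + (-1 + (2 - 4))*(4 + 1)) + 1)²)² = (0 + (2*(1 + 5*((-1 - 2)*5)² - 1*5*(-1 - 2)*5)/(-1 + (-1 - 2)*5) + 1)²)² = (0 + (2*(1 + 5*(-3*5)² - 1*5*(-3*5))/(-1 - 3*5) + 1)²)² = (0 + (2*(1 + 5*(-15)² - 1*5*(-15))/(-1 - 15) + 1)²)² = (0 + (2*(1 + 5*225 + 75)/(-16) + 1)²)² = (0 + (2*(-1/16)*(1 + 1125 + 75) + 1)²)² = (0 + (2*(-1/16)*1201 + 1)²)² = (0 + (-1201/8 + 1)²)² = (0 + (-1193/8)²)² = (0 + 1423249/64)² = (1423249/64)² = 2025637716001/4096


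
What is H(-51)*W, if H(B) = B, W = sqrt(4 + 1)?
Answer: -51*sqrt(5) ≈ -114.04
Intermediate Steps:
W = sqrt(5) ≈ 2.2361
H(-51)*W = -51*sqrt(5)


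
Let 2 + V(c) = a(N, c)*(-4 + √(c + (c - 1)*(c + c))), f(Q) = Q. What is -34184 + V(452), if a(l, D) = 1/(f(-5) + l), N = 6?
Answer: -34190 + 2*√102039 ≈ -33551.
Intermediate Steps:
a(l, D) = 1/(-5 + l)
V(c) = -6 + √(c + 2*c*(-1 + c)) (V(c) = -2 + (-4 + √(c + (c - 1)*(c + c)))/(-5 + 6) = -2 + (-4 + √(c + (-1 + c)*(2*c)))/1 = -2 + 1*(-4 + √(c + 2*c*(-1 + c))) = -2 + (-4 + √(c + 2*c*(-1 + c))) = -6 + √(c + 2*c*(-1 + c)))
-34184 + V(452) = -34184 + (-6 + √(452*(-1 + 2*452))) = -34184 + (-6 + √(452*(-1 + 904))) = -34184 + (-6 + √(452*903)) = -34184 + (-6 + √408156) = -34184 + (-6 + 2*√102039) = -34190 + 2*√102039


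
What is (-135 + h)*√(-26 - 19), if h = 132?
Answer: -9*I*√5 ≈ -20.125*I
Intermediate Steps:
(-135 + h)*√(-26 - 19) = (-135 + 132)*√(-26 - 19) = -9*I*√5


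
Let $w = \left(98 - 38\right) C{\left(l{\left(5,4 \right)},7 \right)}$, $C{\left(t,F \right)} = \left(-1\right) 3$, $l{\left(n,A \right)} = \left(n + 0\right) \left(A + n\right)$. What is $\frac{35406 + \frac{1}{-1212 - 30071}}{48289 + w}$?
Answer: $\frac{1107605897}{1504993847} \approx 0.73595$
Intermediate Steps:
$l{\left(n,A \right)} = n \left(A + n\right)$
$C{\left(t,F \right)} = -3$
$w = -180$ ($w = \left(98 - 38\right) \left(-3\right) = 60 \left(-3\right) = -180$)
$\frac{35406 + \frac{1}{-1212 - 30071}}{48289 + w} = \frac{35406 + \frac{1}{-1212 - 30071}}{48289 - 180} = \frac{35406 + \frac{1}{-31283}}{48109} = \left(35406 - \frac{1}{31283}\right) \frac{1}{48109} = \frac{1107605897}{31283} \cdot \frac{1}{48109} = \frac{1107605897}{1504993847}$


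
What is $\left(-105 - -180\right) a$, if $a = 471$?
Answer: $35325$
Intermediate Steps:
$\left(-105 - -180\right) a = \left(-105 - -180\right) 471 = \left(-105 + 180\right) 471 = 75 \cdot 471 = 35325$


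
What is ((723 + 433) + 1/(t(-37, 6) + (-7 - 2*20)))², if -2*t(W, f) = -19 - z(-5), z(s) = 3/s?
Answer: 47733073441/35721 ≈ 1.3363e+6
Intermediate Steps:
t(W, f) = 46/5 (t(W, f) = -(-19 - 3/(-5))/2 = -(-19 - 3*(-1)/5)/2 = -(-19 - 1*(-⅗))/2 = -(-19 + ⅗)/2 = -½*(-92/5) = 46/5)
((723 + 433) + 1/(t(-37, 6) + (-7 - 2*20)))² = ((723 + 433) + 1/(46/5 + (-7 - 2*20)))² = (1156 + 1/(46/5 + (-7 - 40)))² = (1156 + 1/(46/5 - 47))² = (1156 + 1/(-189/5))² = (1156 - 5/189)² = (218479/189)² = 47733073441/35721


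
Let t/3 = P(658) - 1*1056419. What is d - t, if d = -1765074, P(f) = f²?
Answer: 105291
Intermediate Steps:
t = -1870365 (t = 3*(658² - 1*1056419) = 3*(432964 - 1056419) = 3*(-623455) = -1870365)
d - t = -1765074 - 1*(-1870365) = -1765074 + 1870365 = 105291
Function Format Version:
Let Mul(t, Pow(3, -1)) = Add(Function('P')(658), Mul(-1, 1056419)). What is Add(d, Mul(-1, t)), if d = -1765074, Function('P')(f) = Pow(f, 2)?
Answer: 105291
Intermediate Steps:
t = -1870365 (t = Mul(3, Add(Pow(658, 2), Mul(-1, 1056419))) = Mul(3, Add(432964, -1056419)) = Mul(3, -623455) = -1870365)
Add(d, Mul(-1, t)) = Add(-1765074, Mul(-1, -1870365)) = Add(-1765074, 1870365) = 105291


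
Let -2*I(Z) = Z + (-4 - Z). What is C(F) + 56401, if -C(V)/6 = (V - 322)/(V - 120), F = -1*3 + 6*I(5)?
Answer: 2086211/37 ≈ 56384.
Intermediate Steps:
I(Z) = 2 (I(Z) = -(Z + (-4 - Z))/2 = -1/2*(-4) = 2)
F = 9 (F = -1*3 + 6*2 = -3 + 12 = 9)
C(V) = -6*(-322 + V)/(-120 + V) (C(V) = -6*(V - 322)/(V - 120) = -6*(-322 + V)/(-120 + V))
C(F) + 56401 = 6*(322 - 1*9)/(-120 + 9) + 56401 = 6*(322 - 9)/(-111) + 56401 = 6*(-1/111)*313 + 56401 = -626/37 + 56401 = 2086211/37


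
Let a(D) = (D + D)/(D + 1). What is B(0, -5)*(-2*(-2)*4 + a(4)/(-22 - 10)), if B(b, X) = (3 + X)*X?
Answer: 319/2 ≈ 159.50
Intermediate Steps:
B(b, X) = X*(3 + X)
a(D) = 2*D/(1 + D) (a(D) = (2*D)/(1 + D) = 2*D/(1 + D))
B(0, -5)*(-2*(-2)*4 + a(4)/(-22 - 10)) = (-5*(3 - 5))*(-2*(-2)*4 + (2*4/(1 + 4))/(-22 - 10)) = (-5*(-2))*(4*4 + (2*4/5)/(-32)) = 10*(16 + (2*4*(1/5))*(-1/32)) = 10*(16 + (8/5)*(-1/32)) = 10*(16 - 1/20) = 10*(319/20) = 319/2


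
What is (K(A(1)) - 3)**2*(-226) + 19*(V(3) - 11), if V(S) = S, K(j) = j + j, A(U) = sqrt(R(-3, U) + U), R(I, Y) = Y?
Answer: -3994 + 2712*sqrt(2) ≈ -158.65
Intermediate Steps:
A(U) = sqrt(2)*sqrt(U) (A(U) = sqrt(U + U) = sqrt(2*U) = sqrt(2)*sqrt(U))
K(j) = 2*j
(K(A(1)) - 3)**2*(-226) + 19*(V(3) - 11) = (2*(sqrt(2)*sqrt(1)) - 3)**2*(-226) + 19*(3 - 11) = (2*(sqrt(2)*1) - 3)**2*(-226) + 19*(-8) = (2*sqrt(2) - 3)**2*(-226) - 152 = (-3 + 2*sqrt(2))**2*(-226) - 152 = -226*(-3 + 2*sqrt(2))**2 - 152 = -152 - 226*(-3 + 2*sqrt(2))**2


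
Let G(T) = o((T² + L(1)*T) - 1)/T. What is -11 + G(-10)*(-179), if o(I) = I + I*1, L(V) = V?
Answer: 15876/5 ≈ 3175.2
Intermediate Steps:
o(I) = 2*I (o(I) = I + I = 2*I)
G(T) = (-2 + 2*T + 2*T²)/T (G(T) = (2*((T² + 1*T) - 1))/T = (2*((T² + T) - 1))/T = (2*((T + T²) - 1))/T = (2*(-1 + T + T²))/T = (-2 + 2*T + 2*T²)/T)
-11 + G(-10)*(-179) = -11 + (2 - 2/(-10) + 2*(-10))*(-179) = -11 + (2 - 2*(-⅒) - 20)*(-179) = -11 + (2 + ⅕ - 20)*(-179) = -11 - 89/5*(-179) = -11 + 15931/5 = 15876/5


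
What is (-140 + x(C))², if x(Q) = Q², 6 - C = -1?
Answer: 8281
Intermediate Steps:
C = 7 (C = 6 - 1*(-1) = 6 + 1 = 7)
(-140 + x(C))² = (-140 + 7²)² = (-140 + 49)² = (-91)² = 8281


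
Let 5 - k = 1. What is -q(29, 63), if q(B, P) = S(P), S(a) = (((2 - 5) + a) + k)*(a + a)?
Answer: -8064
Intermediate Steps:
k = 4 (k = 5 - 1*1 = 5 - 1 = 4)
S(a) = 2*a*(1 + a) (S(a) = (((2 - 5) + a) + 4)*(a + a) = ((-3 + a) + 4)*(2*a) = (1 + a)*(2*a) = 2*a*(1 + a))
q(B, P) = 2*P*(1 + P)
-q(29, 63) = -2*63*(1 + 63) = -2*63*64 = -1*8064 = -8064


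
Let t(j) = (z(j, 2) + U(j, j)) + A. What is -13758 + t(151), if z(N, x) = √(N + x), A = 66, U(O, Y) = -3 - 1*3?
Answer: -13698 + 3*√17 ≈ -13686.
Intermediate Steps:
U(O, Y) = -6 (U(O, Y) = -3 - 3 = -6)
t(j) = 60 + √(2 + j) (t(j) = (√(j + 2) - 6) + 66 = (√(2 + j) - 6) + 66 = (-6 + √(2 + j)) + 66 = 60 + √(2 + j))
-13758 + t(151) = -13758 + (60 + √(2 + 151)) = -13758 + (60 + √153) = -13758 + (60 + 3*√17) = -13698 + 3*√17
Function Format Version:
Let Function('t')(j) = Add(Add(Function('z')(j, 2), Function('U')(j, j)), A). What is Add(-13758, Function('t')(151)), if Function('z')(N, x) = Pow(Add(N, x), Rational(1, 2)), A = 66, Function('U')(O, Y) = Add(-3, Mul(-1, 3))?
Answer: Add(-13698, Mul(3, Pow(17, Rational(1, 2)))) ≈ -13686.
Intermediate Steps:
Function('U')(O, Y) = -6 (Function('U')(O, Y) = Add(-3, -3) = -6)
Function('t')(j) = Add(60, Pow(Add(2, j), Rational(1, 2))) (Function('t')(j) = Add(Add(Pow(Add(j, 2), Rational(1, 2)), -6), 66) = Add(Add(Pow(Add(2, j), Rational(1, 2)), -6), 66) = Add(Add(-6, Pow(Add(2, j), Rational(1, 2))), 66) = Add(60, Pow(Add(2, j), Rational(1, 2))))
Add(-13758, Function('t')(151)) = Add(-13758, Add(60, Pow(Add(2, 151), Rational(1, 2)))) = Add(-13758, Add(60, Pow(153, Rational(1, 2)))) = Add(-13758, Add(60, Mul(3, Pow(17, Rational(1, 2))))) = Add(-13698, Mul(3, Pow(17, Rational(1, 2))))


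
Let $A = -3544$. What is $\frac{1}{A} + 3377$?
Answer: $\frac{11968087}{3544} \approx 3377.0$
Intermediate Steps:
$\frac{1}{A} + 3377 = \frac{1}{-3544} + 3377 = - \frac{1}{3544} + 3377 = \frac{11968087}{3544}$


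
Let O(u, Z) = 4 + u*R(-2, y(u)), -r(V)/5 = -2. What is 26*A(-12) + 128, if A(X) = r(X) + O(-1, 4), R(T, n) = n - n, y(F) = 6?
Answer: 492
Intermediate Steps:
R(T, n) = 0
r(V) = 10 (r(V) = -5*(-2) = 10)
O(u, Z) = 4 (O(u, Z) = 4 + u*0 = 4 + 0 = 4)
A(X) = 14 (A(X) = 10 + 4 = 14)
26*A(-12) + 128 = 26*14 + 128 = 364 + 128 = 492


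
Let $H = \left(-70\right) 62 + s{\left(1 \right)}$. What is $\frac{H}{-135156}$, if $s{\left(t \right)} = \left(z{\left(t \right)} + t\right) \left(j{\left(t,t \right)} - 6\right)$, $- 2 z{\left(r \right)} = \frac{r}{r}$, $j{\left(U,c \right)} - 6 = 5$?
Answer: $\frac{8675}{270312} \approx 0.032093$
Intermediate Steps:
$j{\left(U,c \right)} = 11$ ($j{\left(U,c \right)} = 6 + 5 = 11$)
$z{\left(r \right)} = - \frac{1}{2}$ ($z{\left(r \right)} = - \frac{r \frac{1}{r}}{2} = \left(- \frac{1}{2}\right) 1 = - \frac{1}{2}$)
$s{\left(t \right)} = - \frac{5}{2} + 5 t$ ($s{\left(t \right)} = \left(- \frac{1}{2} + t\right) \left(11 - 6\right) = \left(- \frac{1}{2} + t\right) 5 = - \frac{5}{2} + 5 t$)
$H = - \frac{8675}{2}$ ($H = \left(-70\right) 62 + \left(- \frac{5}{2} + 5 \cdot 1\right) = -4340 + \left(- \frac{5}{2} + 5\right) = -4340 + \frac{5}{2} = - \frac{8675}{2} \approx -4337.5$)
$\frac{H}{-135156} = - \frac{8675}{2 \left(-135156\right)} = \left(- \frac{8675}{2}\right) \left(- \frac{1}{135156}\right) = \frac{8675}{270312}$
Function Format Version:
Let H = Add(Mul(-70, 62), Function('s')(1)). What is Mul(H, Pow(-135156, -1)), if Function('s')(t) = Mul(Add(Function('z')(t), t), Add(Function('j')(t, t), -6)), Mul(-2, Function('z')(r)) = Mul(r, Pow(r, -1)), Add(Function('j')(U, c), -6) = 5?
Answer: Rational(8675, 270312) ≈ 0.032093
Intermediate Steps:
Function('j')(U, c) = 11 (Function('j')(U, c) = Add(6, 5) = 11)
Function('z')(r) = Rational(-1, 2) (Function('z')(r) = Mul(Rational(-1, 2), Mul(r, Pow(r, -1))) = Mul(Rational(-1, 2), 1) = Rational(-1, 2))
Function('s')(t) = Add(Rational(-5, 2), Mul(5, t)) (Function('s')(t) = Mul(Add(Rational(-1, 2), t), Add(11, -6)) = Mul(Add(Rational(-1, 2), t), 5) = Add(Rational(-5, 2), Mul(5, t)))
H = Rational(-8675, 2) (H = Add(Mul(-70, 62), Add(Rational(-5, 2), Mul(5, 1))) = Add(-4340, Add(Rational(-5, 2), 5)) = Add(-4340, Rational(5, 2)) = Rational(-8675, 2) ≈ -4337.5)
Mul(H, Pow(-135156, -1)) = Mul(Rational(-8675, 2), Pow(-135156, -1)) = Mul(Rational(-8675, 2), Rational(-1, 135156)) = Rational(8675, 270312)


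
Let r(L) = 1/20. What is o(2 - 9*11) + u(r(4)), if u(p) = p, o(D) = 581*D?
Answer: -1127139/20 ≈ -56357.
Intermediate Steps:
r(L) = 1/20
o(2 - 9*11) + u(r(4)) = 581*(2 - 9*11) + 1/20 = 581*(2 - 99) + 1/20 = 581*(-97) + 1/20 = -56357 + 1/20 = -1127139/20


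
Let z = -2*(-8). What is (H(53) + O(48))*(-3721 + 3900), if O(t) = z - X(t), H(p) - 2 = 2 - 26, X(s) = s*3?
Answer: -26850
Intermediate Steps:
X(s) = 3*s
z = 16
H(p) = -22 (H(p) = 2 + (2 - 26) = 2 - 24 = -22)
O(t) = 16 - 3*t
(H(53) + O(48))*(-3721 + 3900) = (-22 + (16 - 3*48))*(-3721 + 3900) = (-22 + (16 - 144))*179 = (-22 - 128)*179 = -150*179 = -26850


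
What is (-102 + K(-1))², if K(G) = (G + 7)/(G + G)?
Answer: 11025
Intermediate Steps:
K(G) = (7 + G)/(2*G) (K(G) = (7 + G)/((2*G)) = (7 + G)*(1/(2*G)) = (7 + G)/(2*G))
(-102 + K(-1))² = (-102 + (½)*(7 - 1)/(-1))² = (-102 + (½)*(-1)*6)² = (-102 - 3)² = (-105)² = 11025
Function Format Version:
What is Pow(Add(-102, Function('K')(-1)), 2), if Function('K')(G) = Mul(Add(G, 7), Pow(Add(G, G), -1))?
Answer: 11025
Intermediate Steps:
Function('K')(G) = Mul(Rational(1, 2), Pow(G, -1), Add(7, G)) (Function('K')(G) = Mul(Add(7, G), Pow(Mul(2, G), -1)) = Mul(Add(7, G), Mul(Rational(1, 2), Pow(G, -1))) = Mul(Rational(1, 2), Pow(G, -1), Add(7, G)))
Pow(Add(-102, Function('K')(-1)), 2) = Pow(Add(-102, Mul(Rational(1, 2), Pow(-1, -1), Add(7, -1))), 2) = Pow(Add(-102, Mul(Rational(1, 2), -1, 6)), 2) = Pow(Add(-102, -3), 2) = Pow(-105, 2) = 11025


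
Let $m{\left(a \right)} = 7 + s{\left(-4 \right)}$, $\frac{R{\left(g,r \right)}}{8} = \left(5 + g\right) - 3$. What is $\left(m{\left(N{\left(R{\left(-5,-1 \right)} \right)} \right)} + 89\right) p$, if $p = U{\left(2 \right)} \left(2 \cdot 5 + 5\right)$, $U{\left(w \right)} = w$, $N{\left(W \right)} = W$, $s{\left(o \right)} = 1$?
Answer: $2910$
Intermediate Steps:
$R{\left(g,r \right)} = 16 + 8 g$ ($R{\left(g,r \right)} = 8 \left(\left(5 + g\right) - 3\right) = 8 \left(2 + g\right) = 16 + 8 g$)
$m{\left(a \right)} = 8$ ($m{\left(a \right)} = 7 + 1 = 8$)
$p = 30$ ($p = 2 \left(2 \cdot 5 + 5\right) = 2 \left(10 + 5\right) = 2 \cdot 15 = 30$)
$\left(m{\left(N{\left(R{\left(-5,-1 \right)} \right)} \right)} + 89\right) p = \left(8 + 89\right) 30 = 97 \cdot 30 = 2910$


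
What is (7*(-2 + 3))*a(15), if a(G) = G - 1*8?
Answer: 49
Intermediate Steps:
a(G) = -8 + G (a(G) = G - 8 = -8 + G)
(7*(-2 + 3))*a(15) = (7*(-2 + 3))*(-8 + 15) = (7*1)*7 = 7*7 = 49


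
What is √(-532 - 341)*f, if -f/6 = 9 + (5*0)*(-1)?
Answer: -162*I*√97 ≈ -1595.5*I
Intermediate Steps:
f = -54 (f = -6*(9 + (5*0)*(-1)) = -6*(9 + 0*(-1)) = -6*(9 + 0) = -6*9 = -54)
√(-532 - 341)*f = √(-532 - 341)*(-54) = √(-873)*(-54) = (3*I*√97)*(-54) = -162*I*√97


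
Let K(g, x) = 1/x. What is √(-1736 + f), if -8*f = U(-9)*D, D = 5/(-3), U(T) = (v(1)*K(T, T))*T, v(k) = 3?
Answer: I*√27766/4 ≈ 41.658*I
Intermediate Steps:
U(T) = 3 (U(T) = (3/T)*T = 3)
D = -5/3 (D = 5*(-⅓) = -5/3 ≈ -1.6667)
f = 5/8 (f = -3*(-5)/(8*3) = -⅛*(-5) = 5/8 ≈ 0.62500)
√(-1736 + f) = √(-1736 + 5/8) = √(-13883/8) = I*√27766/4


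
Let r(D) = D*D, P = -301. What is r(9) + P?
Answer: -220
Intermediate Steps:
r(D) = D**2
r(9) + P = 9**2 - 301 = 81 - 301 = -220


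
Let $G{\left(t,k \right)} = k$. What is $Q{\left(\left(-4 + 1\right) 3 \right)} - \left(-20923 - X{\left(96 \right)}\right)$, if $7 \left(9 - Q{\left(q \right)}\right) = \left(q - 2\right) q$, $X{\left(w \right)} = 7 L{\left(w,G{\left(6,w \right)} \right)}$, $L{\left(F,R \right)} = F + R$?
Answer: $\frac{155833}{7} \approx 22262.0$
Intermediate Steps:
$X{\left(w \right)} = 14 w$ ($X{\left(w \right)} = 7 \left(w + w\right) = 7 \cdot 2 w = 14 w$)
$Q{\left(q \right)} = 9 - \frac{q \left(-2 + q\right)}{7}$ ($Q{\left(q \right)} = 9 - \frac{\left(q - 2\right) q}{7} = 9 - \frac{\left(-2 + q\right) q}{7} = 9 - \frac{q \left(-2 + q\right)}{7}$)
$Q{\left(\left(-4 + 1\right) 3 \right)} - \left(-20923 - X{\left(96 \right)}\right) = \left(9 - \frac{\left(\left(-4 + 1\right) 3\right)^{2}}{7} + \frac{2 \left(-4 + 1\right) 3}{7}\right) - \left(-20923 - 14 \cdot 96\right) = \left(9 - \frac{\left(\left(-3\right) 3\right)^{2}}{7} + \frac{2 \left(\left(-3\right) 3\right)}{7}\right) - \left(-20923 - 1344\right) = \left(9 - \frac{\left(-9\right)^{2}}{7} + \frac{2}{7} \left(-9\right)\right) - \left(-20923 - 1344\right) = \left(9 - \frac{81}{7} - \frac{18}{7}\right) - -22267 = \left(9 - \frac{81}{7} - \frac{18}{7}\right) + 22267 = - \frac{36}{7} + 22267 = \frac{155833}{7}$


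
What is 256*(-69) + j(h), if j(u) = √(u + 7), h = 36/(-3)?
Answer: -17664 + I*√5 ≈ -17664.0 + 2.2361*I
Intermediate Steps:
h = -12 (h = 36*(-⅓) = -12)
j(u) = √(7 + u)
256*(-69) + j(h) = 256*(-69) + √(7 - 12) = -17664 + √(-5) = -17664 + I*√5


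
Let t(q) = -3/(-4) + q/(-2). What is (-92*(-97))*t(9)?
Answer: -33465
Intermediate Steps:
t(q) = 3/4 - q/2 (t(q) = -3*(-1/4) + q*(-1/2) = 3/4 - q/2)
(-92*(-97))*t(9) = (-92*(-97))*(3/4 - 1/2*9) = 8924*(3/4 - 9/2) = 8924*(-15/4) = -33465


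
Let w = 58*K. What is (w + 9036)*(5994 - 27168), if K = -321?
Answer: 202889268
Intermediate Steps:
w = -18618 (w = 58*(-321) = -18618)
(w + 9036)*(5994 - 27168) = (-18618 + 9036)*(5994 - 27168) = -9582*(-21174) = 202889268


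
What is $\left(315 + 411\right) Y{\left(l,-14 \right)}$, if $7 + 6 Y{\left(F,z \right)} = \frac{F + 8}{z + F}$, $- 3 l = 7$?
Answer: $- \frac{43560}{49} \approx -888.98$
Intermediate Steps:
$l = - \frac{7}{3}$ ($l = \left(- \frac{1}{3}\right) 7 = - \frac{7}{3} \approx -2.3333$)
$Y{\left(F,z \right)} = - \frac{7}{6} + \frac{8 + F}{6 \left(F + z\right)}$ ($Y{\left(F,z \right)} = - \frac{7}{6} + \frac{\left(F + 8\right) \frac{1}{z + F}}{6} = - \frac{7}{6} + \frac{\left(8 + F\right) \frac{1}{F + z}}{6} = - \frac{7}{6} + \frac{\frac{1}{F + z} \left(8 + F\right)}{6} = - \frac{7}{6} + \frac{8 + F}{6 \left(F + z\right)}$)
$\left(315 + 411\right) Y{\left(l,-14 \right)} = \left(315 + 411\right) \frac{\frac{4}{3} - - \frac{7}{3} - - \frac{49}{3}}{- \frac{7}{3} - 14} = 726 \frac{\frac{4}{3} + \frac{7}{3} + \frac{49}{3}}{- \frac{49}{3}} = 726 \left(\left(- \frac{3}{49}\right) 20\right) = 726 \left(- \frac{60}{49}\right) = - \frac{43560}{49}$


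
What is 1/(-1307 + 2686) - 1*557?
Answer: -768102/1379 ≈ -557.00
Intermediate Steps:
1/(-1307 + 2686) - 1*557 = 1/1379 - 557 = -768102/1379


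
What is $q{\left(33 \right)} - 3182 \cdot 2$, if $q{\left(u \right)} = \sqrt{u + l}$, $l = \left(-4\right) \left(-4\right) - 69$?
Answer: $-6364 + 2 i \sqrt{5} \approx -6364.0 + 4.4721 i$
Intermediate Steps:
$l = -53$ ($l = 16 - 69 = -53$)
$q{\left(u \right)} = \sqrt{-53 + u}$ ($q{\left(u \right)} = \sqrt{u - 53} = \sqrt{-53 + u}$)
$q{\left(33 \right)} - 3182 \cdot 2 = \sqrt{-53 + 33} - 3182 \cdot 2 = \sqrt{-20} - 6364 = 2 i \sqrt{5} - 6364 = -6364 + 2 i \sqrt{5}$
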